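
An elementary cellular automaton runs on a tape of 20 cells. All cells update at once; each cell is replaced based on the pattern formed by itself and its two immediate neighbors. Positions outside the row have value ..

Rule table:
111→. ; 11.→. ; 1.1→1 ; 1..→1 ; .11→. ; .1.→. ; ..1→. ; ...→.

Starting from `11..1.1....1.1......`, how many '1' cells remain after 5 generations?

5

..1..1.1....1.1.....
...1..1.1....1.1....
....1..1.1....1.1...
.....1..1.1....1.1..
......1..1.1....1.1.
count of 1: 5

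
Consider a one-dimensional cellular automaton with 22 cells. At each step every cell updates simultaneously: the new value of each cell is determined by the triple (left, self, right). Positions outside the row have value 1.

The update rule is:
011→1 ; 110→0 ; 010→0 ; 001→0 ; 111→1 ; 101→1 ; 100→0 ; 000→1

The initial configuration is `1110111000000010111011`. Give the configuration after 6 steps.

1000101100010001111111

1101110011111001110111
1011100011110001101111
0111001011100101011111
1110000111000010111111
1100110110011001111111
1000101100010001111111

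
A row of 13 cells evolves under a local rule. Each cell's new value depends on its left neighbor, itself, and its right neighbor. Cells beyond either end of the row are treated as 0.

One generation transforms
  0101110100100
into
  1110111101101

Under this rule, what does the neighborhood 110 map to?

1

At position 5 the neighborhood is 110; the next row has 1 there.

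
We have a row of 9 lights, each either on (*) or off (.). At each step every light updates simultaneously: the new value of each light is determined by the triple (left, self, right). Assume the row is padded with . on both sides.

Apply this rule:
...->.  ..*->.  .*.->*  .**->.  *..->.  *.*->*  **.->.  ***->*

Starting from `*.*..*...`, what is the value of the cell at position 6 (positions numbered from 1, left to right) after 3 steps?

*

***..*...
.*...*...
.*...*...
position 6 holds *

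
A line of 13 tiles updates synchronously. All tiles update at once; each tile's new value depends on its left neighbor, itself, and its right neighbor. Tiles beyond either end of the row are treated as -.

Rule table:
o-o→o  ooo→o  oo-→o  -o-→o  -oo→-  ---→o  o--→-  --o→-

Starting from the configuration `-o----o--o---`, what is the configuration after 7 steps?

-o-oo-o--o-oo
-oo-ooo--oo-o
--oo-oo---ooo
o--oo-o-o--oo
o---ooooo---o
o-o--oooo-o-o
ooo---ooooooo

ooo---ooooooo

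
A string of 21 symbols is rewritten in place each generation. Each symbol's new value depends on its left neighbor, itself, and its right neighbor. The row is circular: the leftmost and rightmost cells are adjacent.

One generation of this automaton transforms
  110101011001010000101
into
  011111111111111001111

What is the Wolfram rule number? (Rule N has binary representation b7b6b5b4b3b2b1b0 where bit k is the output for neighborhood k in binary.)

126

position 0: 111 → 0  (bit 7 = 0)
position 1: 110 → 1  (bit 6 = 1)
position 2: 101 → 1  (bit 5 = 1)
position 9: 100 → 1  (bit 4 = 1)
position 7: 011 → 1  (bit 3 = 1)
position 3: 010 → 1  (bit 2 = 1)
position 10: 001 → 1  (bit 1 = 1)
position 15: 000 → 0  (bit 0 = 0)
bits b7..b0 = 01111110 = 126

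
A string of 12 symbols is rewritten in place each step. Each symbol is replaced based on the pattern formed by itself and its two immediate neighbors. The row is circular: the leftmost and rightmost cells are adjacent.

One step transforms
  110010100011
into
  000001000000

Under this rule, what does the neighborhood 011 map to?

0

At position 10 the neighborhood is 011; the next row has 0 there.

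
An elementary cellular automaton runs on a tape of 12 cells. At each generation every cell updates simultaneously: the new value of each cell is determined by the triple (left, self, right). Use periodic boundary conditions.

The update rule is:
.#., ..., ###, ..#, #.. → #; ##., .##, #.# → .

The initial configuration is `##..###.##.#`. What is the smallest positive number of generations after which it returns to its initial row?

generation 1: #.##.#......
generation 2: #....#######
generation 3: .####.######
generation 4: ..##...####.
generation 5: ##..###.##.#

5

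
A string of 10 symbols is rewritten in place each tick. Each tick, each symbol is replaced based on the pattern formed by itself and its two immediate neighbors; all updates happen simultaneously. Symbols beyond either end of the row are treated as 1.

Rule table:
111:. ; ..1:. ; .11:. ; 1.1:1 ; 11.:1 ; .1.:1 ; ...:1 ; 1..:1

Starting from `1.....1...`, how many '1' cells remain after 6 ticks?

11111.111.
....11..11
111..11...
..11..111.
1..11...11
11..111...
count of 1: 5

5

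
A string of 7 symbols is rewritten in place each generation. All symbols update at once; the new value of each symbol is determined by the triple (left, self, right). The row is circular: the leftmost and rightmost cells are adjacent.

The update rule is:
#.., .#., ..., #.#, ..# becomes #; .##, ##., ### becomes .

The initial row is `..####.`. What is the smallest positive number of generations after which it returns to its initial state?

2

##....#
..####.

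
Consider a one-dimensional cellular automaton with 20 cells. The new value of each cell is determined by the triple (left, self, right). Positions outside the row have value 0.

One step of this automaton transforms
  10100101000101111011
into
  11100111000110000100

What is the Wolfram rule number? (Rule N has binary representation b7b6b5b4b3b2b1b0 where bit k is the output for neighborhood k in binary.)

36

position 14: 111 → 0  (bit 7 = 0)
position 16: 110 → 0  (bit 6 = 0)
position 1: 101 → 1  (bit 5 = 1)
position 3: 100 → 0  (bit 4 = 0)
position 13: 011 → 0  (bit 3 = 0)
position 0: 010 → 1  (bit 2 = 1)
position 4: 001 → 0  (bit 1 = 0)
position 9: 000 → 0  (bit 0 = 0)
bits b7..b0 = 00100100 = 36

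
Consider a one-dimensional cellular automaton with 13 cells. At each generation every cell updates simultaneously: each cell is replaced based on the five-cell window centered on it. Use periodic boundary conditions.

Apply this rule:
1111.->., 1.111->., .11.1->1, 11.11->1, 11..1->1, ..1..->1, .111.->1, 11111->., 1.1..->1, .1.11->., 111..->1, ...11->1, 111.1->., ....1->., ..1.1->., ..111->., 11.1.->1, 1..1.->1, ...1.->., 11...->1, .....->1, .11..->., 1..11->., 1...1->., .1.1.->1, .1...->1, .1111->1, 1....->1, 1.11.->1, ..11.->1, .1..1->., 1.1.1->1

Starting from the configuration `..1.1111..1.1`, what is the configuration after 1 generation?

.1...1.111.11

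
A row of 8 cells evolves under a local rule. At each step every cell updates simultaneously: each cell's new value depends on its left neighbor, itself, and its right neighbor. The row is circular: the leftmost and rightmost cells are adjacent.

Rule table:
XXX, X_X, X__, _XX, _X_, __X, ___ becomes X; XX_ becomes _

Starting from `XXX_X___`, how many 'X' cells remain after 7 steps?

7

XX_XXXXX
X_XXXXXX
_XXXXXXX
XXXXXXX_
XXXXXX_X
XXXXX_XX
XXXX_XXX
count of X: 7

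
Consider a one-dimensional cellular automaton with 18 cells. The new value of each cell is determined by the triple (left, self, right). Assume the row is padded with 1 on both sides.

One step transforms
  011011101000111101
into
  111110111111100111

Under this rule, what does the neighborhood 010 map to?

At position 8 the neighborhood is 010; the next row has 1 there.

1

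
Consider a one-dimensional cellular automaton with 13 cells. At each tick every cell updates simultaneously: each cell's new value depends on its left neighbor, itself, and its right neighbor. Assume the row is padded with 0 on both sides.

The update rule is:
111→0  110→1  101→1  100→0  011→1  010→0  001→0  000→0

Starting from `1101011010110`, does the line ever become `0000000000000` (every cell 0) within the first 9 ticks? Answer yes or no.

yes

1110111101110
1011100111010
0110100101100
0111000011100
0101000010100
0010000001000
0000000000000
all cells are 0 at tick 7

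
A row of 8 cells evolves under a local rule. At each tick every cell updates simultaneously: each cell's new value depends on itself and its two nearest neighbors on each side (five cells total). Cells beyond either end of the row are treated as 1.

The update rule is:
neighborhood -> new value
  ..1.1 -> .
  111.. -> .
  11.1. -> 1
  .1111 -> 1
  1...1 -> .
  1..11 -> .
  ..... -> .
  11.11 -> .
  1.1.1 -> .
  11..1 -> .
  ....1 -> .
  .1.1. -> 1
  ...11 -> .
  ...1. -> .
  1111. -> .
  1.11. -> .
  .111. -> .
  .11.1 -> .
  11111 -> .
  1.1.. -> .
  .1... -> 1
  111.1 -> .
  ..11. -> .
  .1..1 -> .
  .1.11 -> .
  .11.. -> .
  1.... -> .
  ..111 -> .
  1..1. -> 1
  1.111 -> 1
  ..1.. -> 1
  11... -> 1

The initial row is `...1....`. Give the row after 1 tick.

1..11...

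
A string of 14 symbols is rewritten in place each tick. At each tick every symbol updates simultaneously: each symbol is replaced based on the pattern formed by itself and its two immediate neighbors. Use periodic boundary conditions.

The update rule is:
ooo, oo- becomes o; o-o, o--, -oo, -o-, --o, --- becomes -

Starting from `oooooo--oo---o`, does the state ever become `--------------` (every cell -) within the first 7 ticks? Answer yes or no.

yes

oooooo---o----
-ooooo--------
--oooo--------
---ooo--------
----oo--------
-----o--------
--------------
all cells are - at tick 7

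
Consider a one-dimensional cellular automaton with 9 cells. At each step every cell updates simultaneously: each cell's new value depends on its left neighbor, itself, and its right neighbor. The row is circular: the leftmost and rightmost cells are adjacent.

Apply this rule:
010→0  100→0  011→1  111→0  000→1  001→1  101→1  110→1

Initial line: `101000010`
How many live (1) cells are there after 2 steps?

5

010011101
100110110
count of 1: 5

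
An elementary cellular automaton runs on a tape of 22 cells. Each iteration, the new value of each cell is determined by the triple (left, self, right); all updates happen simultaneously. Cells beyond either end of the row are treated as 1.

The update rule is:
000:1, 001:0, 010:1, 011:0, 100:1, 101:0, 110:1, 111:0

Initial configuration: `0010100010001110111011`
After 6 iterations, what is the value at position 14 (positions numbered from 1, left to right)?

1010111011100010001000
1010001000111011101110
1011101110001000100010
1000100011101110111010
1110111000100010001010
0010001110111011101010
position 14 holds 0

0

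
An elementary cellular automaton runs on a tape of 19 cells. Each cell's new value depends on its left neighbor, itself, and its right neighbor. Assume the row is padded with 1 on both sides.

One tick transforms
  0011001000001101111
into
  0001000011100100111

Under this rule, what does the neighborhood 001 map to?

At position 1 the neighborhood is 001; the next row has 0 there.

0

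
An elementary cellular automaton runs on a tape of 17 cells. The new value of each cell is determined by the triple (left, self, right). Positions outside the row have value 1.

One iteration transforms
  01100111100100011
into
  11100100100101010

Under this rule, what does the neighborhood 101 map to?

1

At position 0 the neighborhood is 101; the next row has 1 there.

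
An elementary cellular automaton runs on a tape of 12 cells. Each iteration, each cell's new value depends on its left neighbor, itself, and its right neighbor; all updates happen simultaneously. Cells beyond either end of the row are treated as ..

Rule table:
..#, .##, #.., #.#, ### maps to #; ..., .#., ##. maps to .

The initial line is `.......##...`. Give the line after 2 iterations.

.....##.#.#.

iteration 1: ......##.#..
iteration 2: .....##.#.#.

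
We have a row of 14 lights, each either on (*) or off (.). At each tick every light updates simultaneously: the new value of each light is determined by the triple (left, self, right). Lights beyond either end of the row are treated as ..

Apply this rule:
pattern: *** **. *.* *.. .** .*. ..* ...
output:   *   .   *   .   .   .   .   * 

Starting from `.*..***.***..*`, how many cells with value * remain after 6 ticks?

5

.....*.*.*....
****..*.*..***
.**....*....*.
....**...**...
***....*....**
.*..**...**...
count of *: 5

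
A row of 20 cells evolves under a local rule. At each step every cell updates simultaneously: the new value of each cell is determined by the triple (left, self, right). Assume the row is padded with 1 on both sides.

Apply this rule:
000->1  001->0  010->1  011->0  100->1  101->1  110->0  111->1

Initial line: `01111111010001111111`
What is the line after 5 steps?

10101011111011110011

10111110111100111111
01011101011010011111
11101011100111001111
11011101010010100111
10101011111011110011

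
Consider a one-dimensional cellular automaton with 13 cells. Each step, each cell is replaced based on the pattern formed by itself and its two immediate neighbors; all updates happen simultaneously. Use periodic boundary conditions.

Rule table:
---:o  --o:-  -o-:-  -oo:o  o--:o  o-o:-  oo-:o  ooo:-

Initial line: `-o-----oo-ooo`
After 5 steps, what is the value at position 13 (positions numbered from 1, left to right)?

--oooo-oo-o-o
o-o--o-oo----
---o---ooooo-
oo--oo-o---oo
-oo-oo--oo-o-
position 13 holds -

-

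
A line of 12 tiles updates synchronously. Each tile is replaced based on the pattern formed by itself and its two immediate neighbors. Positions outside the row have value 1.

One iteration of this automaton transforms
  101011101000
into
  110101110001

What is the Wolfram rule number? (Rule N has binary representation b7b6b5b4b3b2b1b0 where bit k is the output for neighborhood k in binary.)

226

position 5: 111 → 1  (bit 7 = 1)
position 0: 110 → 1  (bit 6 = 1)
position 1: 101 → 1  (bit 5 = 1)
position 9: 100 → 0  (bit 4 = 0)
position 4: 011 → 0  (bit 3 = 0)
position 2: 010 → 0  (bit 2 = 0)
position 11: 001 → 1  (bit 1 = 1)
position 10: 000 → 0  (bit 0 = 0)
bits b7..b0 = 11100010 = 226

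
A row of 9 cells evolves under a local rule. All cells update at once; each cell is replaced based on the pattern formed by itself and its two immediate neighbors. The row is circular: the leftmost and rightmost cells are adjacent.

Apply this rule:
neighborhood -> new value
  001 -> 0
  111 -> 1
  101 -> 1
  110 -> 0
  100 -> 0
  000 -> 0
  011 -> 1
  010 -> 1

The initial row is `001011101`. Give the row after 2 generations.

001110110

001111011
001110110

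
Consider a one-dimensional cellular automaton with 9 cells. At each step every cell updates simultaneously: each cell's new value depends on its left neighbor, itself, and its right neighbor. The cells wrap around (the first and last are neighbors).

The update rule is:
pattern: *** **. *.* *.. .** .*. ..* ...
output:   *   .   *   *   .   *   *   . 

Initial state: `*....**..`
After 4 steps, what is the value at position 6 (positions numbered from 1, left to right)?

.

step 1: **..*..**
step 2: *.*****.*
step 3: .*.***.*.
step 4: ***.*.***
position 6 holds .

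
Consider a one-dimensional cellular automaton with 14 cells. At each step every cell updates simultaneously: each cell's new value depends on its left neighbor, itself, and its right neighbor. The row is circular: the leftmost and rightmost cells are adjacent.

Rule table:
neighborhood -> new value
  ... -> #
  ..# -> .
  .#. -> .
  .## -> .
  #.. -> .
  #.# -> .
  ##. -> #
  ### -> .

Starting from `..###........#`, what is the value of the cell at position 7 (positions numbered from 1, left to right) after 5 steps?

#

....#.######..
###........#.#
..#.######....
#........#.###
#.######......
position 7 holds #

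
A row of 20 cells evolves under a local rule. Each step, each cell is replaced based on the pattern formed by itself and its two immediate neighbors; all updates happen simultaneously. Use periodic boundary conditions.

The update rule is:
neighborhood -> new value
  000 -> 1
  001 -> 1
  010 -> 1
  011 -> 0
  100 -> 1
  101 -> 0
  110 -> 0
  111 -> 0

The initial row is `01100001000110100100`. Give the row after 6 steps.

01100000000111000000

10011111111000111111
01100000000111000000
10011111111000111111  (repeats step 1; period 2)
step 6: 01100000000111000000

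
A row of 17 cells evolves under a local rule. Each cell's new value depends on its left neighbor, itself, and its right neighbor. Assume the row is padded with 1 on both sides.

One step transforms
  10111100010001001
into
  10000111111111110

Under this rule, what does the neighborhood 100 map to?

At position 6 the neighborhood is 100; the next row has 1 there.

1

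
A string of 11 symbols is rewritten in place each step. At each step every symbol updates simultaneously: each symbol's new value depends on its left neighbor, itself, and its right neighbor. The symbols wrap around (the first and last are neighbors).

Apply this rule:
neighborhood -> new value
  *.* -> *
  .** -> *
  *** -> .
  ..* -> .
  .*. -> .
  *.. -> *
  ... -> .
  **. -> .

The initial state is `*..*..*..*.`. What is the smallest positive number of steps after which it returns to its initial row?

11

step 1: .*..*..*..*
step 2: *.*..*..*..
step 3: .*.*..*..*.
step 4: ..*.*..*..*
step 5: *..*.*..*..
step 6: .*..*.*..*.
step 7: ..*..*.*..*
step 8: *..*..*.*..
step 9: .*..*..*.*.
step 10: ..*..*..*.*
step 11: *..*..*..*.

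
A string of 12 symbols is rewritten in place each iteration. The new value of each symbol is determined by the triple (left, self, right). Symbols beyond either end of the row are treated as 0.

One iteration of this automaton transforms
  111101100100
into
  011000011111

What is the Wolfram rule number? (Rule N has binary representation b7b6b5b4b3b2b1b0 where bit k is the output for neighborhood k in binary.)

position 1: 111 → 1  (bit 7 = 1)
position 3: 110 → 0  (bit 6 = 0)
position 4: 101 → 0  (bit 5 = 0)
position 7: 100 → 1  (bit 4 = 1)
position 0: 011 → 0  (bit 3 = 0)
position 9: 010 → 1  (bit 2 = 1)
position 8: 001 → 1  (bit 1 = 1)
position 11: 000 → 1  (bit 0 = 1)
bits b7..b0 = 10010111 = 151

151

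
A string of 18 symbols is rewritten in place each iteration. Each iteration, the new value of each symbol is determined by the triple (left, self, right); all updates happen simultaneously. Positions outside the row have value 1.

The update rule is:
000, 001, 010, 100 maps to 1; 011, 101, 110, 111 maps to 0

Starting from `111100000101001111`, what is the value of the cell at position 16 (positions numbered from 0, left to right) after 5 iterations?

0

000011111101110000
111100000000001111
000011111111110000
111100000000001111  (repeats iteration 2; period 2)
iteration 5: 000011111111110000
position 16 holds 0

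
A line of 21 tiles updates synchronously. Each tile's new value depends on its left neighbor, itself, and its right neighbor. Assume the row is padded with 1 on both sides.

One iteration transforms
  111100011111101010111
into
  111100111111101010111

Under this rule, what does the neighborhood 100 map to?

0

At position 4 the neighborhood is 100; the next row has 0 there.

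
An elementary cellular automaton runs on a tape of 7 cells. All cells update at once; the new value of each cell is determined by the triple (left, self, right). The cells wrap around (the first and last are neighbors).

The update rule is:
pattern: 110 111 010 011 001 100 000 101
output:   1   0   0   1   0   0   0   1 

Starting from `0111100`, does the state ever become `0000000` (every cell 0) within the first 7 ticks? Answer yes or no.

tick 1: 0100100
tick 2: 0000000
all cells are 0 at tick 2

yes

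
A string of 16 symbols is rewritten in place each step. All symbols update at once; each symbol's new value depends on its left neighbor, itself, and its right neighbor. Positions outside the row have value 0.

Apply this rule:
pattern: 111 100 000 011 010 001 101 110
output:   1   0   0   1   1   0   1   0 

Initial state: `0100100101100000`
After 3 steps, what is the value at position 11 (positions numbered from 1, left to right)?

step 1: 0100100111000000
step 2: 0100100110000000
step 3: 0100100100000000
position 11 holds 0

0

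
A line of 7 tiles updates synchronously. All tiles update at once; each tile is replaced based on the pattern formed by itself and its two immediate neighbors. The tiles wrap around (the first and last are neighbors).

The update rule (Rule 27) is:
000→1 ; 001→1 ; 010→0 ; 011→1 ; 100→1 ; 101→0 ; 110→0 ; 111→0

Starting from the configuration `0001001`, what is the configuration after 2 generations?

1110110
1000100

1000100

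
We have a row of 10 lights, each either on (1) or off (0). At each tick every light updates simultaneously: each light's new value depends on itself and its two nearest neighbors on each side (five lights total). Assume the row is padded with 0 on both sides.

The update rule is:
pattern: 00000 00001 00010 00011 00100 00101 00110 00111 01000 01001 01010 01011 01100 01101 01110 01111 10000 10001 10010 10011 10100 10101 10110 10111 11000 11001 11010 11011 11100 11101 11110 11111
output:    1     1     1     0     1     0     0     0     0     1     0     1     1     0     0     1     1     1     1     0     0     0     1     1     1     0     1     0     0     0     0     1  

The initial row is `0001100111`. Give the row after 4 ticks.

0111000111

1100100000
0101101111
1011001100
0111000111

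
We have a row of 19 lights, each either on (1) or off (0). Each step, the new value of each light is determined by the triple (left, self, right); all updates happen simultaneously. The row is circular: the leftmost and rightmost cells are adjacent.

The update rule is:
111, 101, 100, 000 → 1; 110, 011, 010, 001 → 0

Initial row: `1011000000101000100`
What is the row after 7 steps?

0100100100101010010

0100111110010110010
0010011101001001001
1001001010100100100
0100100101010010010
0010010010101001001
1001001001010100100
0100100100101010010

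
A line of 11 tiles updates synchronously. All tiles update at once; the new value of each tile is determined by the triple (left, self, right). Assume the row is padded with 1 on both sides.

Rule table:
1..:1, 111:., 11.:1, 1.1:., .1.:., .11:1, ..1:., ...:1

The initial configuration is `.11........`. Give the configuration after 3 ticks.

..111111...

tick 1: .111111111.
tick 2: .1.......1.
tick 3: ..111111...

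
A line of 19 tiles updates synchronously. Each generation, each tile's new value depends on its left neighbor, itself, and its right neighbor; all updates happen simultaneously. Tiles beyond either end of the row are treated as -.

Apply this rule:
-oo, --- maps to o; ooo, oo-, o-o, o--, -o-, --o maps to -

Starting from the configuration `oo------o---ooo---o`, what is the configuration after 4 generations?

o--o-o--o-o---o---o

generation 1: o--oooo---o-o---o--
generation 2: ---o----o-----o---o
generation 3: oo---oo---ooo---o--
generation 4: o--o-o--o-o---o---o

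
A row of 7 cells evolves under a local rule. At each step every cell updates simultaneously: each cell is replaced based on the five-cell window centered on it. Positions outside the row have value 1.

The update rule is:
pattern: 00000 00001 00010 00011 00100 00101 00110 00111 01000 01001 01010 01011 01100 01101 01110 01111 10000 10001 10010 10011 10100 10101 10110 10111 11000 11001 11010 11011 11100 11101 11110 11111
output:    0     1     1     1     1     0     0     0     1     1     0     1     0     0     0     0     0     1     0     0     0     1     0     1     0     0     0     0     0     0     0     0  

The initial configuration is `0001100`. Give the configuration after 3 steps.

0110000
0000011
0001100

0001100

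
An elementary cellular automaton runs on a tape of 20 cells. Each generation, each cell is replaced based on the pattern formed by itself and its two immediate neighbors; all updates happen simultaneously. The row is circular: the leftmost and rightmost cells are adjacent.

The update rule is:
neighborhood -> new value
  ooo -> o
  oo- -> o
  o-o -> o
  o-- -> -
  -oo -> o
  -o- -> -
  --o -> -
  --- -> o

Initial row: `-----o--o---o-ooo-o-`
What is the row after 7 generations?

oooooooooooooooooo--

oooo------o--ooooo--
oooo-oooo----ooooo--
ooooooooo-oo-ooooo--
oooooooooooooooooo--
oooooooooooooooooo--  (fixed point — unchanged through generation 7)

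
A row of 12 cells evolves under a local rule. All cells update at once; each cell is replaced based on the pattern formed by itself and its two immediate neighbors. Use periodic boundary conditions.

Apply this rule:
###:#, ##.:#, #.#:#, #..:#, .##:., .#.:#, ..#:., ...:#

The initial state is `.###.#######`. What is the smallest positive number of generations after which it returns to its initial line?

12

generation 1: #.###.######
generation 2: ##.###.#####
generation 3: ###.###.####
generation 4: ####.###.###
generation 5: #####.###.##
generation 6: ######.###.#
generation 7: #######.###.
generation 8: .#######.###
generation 9: #.#######.##
generation 10: ##.#######.#
generation 11: ###.#######.
generation 12: .###.#######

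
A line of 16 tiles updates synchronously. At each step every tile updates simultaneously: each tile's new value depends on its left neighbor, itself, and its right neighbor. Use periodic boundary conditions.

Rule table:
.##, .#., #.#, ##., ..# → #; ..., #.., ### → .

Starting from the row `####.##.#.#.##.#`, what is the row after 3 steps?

.###..........##

step 1: ...#############
step 2: ..##...........#
step 3: .###..........##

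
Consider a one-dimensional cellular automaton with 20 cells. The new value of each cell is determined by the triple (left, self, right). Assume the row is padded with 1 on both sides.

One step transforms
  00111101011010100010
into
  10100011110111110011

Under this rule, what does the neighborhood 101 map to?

At position 6 the neighborhood is 101; the next row has 1 there.

1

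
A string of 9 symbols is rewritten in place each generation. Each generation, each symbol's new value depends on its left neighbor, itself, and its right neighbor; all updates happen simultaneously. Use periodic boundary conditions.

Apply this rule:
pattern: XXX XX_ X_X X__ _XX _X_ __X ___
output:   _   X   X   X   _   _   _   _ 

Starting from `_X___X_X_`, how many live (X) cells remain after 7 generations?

3

generation 1: __X___X_X
generation 2: X__X___X_
generation 3: _X__X___X
generation 4: X_X__X___
generation 5: _X_X__X__
generation 6: __X_X__X_
generation 7: ___X_X__X
count of X: 3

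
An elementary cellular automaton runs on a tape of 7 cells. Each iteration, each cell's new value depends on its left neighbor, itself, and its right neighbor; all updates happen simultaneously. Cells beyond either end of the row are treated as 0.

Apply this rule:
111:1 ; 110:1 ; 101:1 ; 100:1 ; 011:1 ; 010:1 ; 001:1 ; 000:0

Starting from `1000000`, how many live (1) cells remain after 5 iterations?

1100000
1110000
1111000
1111100
1111110
count of 1: 6

6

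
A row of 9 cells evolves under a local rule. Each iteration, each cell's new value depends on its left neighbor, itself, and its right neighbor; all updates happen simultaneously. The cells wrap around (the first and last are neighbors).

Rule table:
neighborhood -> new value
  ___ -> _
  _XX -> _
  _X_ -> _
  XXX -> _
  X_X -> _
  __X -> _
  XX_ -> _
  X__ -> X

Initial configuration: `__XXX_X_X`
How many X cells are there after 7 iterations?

iteration 1: X________
iteration 2: _X_______
iteration 3: __X______
iteration 4: ___X_____
iteration 5: ____X____
iteration 6: _____X___
iteration 7: ______X__
count of X: 1

1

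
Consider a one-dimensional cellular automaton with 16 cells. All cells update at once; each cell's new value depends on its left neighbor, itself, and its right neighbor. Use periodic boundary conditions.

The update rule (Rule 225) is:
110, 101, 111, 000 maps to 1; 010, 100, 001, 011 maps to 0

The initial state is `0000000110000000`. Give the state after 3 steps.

1111110010111111
1111110001011111
1111110100101111

1111110100101111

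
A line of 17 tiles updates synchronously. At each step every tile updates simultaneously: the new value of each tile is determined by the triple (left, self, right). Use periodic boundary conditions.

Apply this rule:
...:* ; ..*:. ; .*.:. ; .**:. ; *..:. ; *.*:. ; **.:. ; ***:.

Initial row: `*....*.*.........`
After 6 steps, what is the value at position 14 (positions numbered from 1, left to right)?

..**.....*******.
*....***.........
..**.....*******.  (repeats step 1; period 2)
step 6: *....***.........
position 14 holds .

.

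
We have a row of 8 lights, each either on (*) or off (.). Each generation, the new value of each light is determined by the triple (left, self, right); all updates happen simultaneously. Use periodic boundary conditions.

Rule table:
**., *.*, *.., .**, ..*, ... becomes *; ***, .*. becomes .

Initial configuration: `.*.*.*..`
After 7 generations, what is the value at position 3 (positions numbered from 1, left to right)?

*.*.*.**
**.*.**.
***.****
..***...
***.****  (repeats generation 3; period 2)
generation 7: ***.****
position 3 holds *

*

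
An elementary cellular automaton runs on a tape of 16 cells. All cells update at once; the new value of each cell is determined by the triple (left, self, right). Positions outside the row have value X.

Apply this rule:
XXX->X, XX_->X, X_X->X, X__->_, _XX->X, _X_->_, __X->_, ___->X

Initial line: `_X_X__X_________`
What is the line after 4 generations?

XX__XXXXXXXXXXXX

X_X_____XXXXXXX_
XX__XXX_XXXXXXXX
XX__XXXXXXXXXXXX
XX__XXXXXXXXXXXX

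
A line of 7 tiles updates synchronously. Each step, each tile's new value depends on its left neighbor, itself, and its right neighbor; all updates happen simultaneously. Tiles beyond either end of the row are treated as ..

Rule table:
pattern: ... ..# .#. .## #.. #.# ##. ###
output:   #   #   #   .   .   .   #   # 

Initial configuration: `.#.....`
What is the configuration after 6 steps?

.#.#..#

##.####
.#..###
##.#.##
.#.#..#
##.#.##  (repeats step 3; period 2)
step 6: .#.#..#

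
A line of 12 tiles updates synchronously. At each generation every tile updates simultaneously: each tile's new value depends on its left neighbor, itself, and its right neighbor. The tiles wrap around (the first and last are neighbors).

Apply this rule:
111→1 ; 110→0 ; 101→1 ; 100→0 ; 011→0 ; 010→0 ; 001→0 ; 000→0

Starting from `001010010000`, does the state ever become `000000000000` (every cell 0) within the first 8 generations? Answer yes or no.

yes

000100000000
000000000000
all cells are 0 at generation 2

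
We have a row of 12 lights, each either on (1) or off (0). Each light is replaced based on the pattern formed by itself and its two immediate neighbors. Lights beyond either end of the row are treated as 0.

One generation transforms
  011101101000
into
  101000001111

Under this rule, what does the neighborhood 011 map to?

At position 1 the neighborhood is 011; the next row has 0 there.

0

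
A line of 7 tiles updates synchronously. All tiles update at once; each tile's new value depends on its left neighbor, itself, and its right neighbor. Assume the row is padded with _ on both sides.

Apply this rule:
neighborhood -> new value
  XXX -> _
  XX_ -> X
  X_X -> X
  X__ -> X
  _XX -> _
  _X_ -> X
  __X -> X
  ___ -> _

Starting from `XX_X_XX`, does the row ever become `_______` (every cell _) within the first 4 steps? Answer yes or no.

_XXXX_X
X___XXX
XX_X__X
_XXXXXX
step 4 is _XXXXXX, still not uniform _

no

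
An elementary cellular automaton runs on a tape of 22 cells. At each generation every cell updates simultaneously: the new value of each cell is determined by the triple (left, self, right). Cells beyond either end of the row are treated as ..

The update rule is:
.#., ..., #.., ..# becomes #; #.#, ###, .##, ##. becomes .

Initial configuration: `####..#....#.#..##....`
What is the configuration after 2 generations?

....########.###..####
####............##....

####............##....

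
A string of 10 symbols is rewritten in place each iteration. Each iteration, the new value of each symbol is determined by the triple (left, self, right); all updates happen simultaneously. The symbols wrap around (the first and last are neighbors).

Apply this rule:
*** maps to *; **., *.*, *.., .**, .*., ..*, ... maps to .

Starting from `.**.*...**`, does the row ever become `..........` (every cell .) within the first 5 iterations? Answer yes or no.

iteration 1: ..........
all cells are . at iteration 1

yes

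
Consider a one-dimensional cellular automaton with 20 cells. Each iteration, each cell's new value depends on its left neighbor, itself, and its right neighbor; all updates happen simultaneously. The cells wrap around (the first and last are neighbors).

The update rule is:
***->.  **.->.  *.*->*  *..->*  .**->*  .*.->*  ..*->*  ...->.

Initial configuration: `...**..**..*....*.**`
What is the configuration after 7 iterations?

*.**.**.*****.*****.

*.**.***.****..****.
***.**..**...***...*
...**.***.*.**..*.**
*.**.**..****.*****.
***.**.***...**....*
...**.**..*.**.*..**
*.**.**.*****.*****.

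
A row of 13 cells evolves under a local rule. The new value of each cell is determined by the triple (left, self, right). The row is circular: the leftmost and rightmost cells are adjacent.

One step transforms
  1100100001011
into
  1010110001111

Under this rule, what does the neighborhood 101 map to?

At position 10 the neighborhood is 101; the next row has 1 there.

1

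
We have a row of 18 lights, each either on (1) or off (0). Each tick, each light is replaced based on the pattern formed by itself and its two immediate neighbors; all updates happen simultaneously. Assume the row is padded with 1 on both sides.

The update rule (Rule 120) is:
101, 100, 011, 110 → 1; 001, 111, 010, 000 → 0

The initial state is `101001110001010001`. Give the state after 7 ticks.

011001001100011010

110101011000101001
011010111100010101
111101100110001011
000111110111000110
100100011101100111
110010010111110100
011001001100011010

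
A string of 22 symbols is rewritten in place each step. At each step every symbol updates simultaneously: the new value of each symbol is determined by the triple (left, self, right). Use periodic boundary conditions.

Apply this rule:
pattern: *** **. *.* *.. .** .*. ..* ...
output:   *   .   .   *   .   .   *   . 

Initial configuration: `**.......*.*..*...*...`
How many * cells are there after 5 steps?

..*.....*...**.*.*.*.*
**.*...*.*.*..........
....*.*.....*........*
*..*...*...*.*......*.
.**.*.*.*.*...*....*..
count of *: 8

8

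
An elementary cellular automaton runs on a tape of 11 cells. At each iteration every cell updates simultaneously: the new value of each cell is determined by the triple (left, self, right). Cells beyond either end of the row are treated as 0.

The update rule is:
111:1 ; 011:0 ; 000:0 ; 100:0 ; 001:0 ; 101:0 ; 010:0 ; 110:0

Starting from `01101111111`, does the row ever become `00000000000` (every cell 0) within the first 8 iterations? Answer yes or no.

iteration 1: 00000111110
iteration 2: 00000011100
iteration 3: 00000001000
iteration 4: 00000000000
all cells are 0 at iteration 4

yes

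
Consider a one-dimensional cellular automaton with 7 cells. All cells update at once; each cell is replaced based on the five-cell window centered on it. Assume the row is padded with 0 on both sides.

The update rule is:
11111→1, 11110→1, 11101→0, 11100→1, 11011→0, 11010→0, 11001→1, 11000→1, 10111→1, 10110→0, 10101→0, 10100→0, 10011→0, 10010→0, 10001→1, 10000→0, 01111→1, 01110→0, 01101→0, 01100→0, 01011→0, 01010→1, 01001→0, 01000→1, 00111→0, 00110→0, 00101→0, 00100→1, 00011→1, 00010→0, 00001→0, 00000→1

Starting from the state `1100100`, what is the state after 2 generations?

0000001

0010110
0000001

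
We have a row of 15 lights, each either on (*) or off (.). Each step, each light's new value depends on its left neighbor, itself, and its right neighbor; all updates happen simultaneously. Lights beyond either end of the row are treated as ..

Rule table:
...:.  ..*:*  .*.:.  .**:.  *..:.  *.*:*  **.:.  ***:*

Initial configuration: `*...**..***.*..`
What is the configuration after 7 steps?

.*.*.*.........

...*...*.*.*...
..*...*.*.*....
.*...*.*.*.....
*...*.*.*......
...*.*.*.......
..*.*.*........
.*.*.*.........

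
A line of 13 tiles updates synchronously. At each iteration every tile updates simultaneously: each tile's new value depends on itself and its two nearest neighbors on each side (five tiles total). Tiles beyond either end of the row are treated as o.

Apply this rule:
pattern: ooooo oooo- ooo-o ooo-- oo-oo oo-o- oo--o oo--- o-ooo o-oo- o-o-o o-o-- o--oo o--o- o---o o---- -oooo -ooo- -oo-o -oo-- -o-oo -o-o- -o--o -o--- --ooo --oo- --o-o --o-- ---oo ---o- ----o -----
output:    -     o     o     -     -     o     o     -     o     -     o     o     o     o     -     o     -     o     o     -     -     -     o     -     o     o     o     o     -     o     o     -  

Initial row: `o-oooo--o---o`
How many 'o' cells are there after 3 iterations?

7

o-o-o-ooo---o
ooo-o-oo----o
-oooo----oo-o
count of o: 7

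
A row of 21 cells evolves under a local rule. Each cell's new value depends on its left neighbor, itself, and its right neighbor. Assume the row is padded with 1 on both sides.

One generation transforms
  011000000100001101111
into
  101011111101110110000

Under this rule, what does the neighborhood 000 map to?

1

At position 4 the neighborhood is 000; the next row has 1 there.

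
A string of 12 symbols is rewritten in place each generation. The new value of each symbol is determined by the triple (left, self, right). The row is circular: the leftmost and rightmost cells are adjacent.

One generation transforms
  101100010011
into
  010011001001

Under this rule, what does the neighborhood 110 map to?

At position 0 the neighborhood is 110; the next row has 0 there.

0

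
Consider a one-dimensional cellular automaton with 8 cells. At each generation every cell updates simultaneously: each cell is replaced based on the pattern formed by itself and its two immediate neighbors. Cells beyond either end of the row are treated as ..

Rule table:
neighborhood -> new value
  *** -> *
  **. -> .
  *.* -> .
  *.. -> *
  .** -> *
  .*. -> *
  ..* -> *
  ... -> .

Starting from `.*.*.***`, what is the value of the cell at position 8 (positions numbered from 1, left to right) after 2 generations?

*

**.*.**.
*..*.*.*
position 8 holds *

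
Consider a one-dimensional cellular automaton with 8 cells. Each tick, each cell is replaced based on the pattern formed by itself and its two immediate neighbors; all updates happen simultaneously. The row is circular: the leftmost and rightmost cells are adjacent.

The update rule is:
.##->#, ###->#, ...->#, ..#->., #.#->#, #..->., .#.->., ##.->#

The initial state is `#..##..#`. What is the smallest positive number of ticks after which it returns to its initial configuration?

1

#..##..#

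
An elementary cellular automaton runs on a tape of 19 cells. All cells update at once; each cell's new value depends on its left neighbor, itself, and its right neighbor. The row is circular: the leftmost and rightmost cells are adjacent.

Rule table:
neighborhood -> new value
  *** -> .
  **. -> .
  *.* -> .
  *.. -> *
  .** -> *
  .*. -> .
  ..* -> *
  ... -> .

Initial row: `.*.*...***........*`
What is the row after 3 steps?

*.*.**..*...*..*...

....*.**..*......*.
...*..*.**.*....*.*
*.*.**..*...*..*...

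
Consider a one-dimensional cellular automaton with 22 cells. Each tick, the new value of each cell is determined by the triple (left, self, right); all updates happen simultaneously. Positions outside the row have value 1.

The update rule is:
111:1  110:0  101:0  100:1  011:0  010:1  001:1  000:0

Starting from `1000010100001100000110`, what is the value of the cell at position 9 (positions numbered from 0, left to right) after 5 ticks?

1

0100110110010010001000
0111000001111111011101
0010100010111110001000
1110110110011101011101
1100000001101001001000
position 9 holds 1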